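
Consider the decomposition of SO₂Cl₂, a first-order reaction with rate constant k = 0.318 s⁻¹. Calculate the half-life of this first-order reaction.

2.18 s

Step 1: For a first-order reaction, t₁/₂ = ln(2)/k
Step 2: t₁/₂ = ln(2)/0.318
Step 3: t₁/₂ = 0.6931/0.318 = 2.18 s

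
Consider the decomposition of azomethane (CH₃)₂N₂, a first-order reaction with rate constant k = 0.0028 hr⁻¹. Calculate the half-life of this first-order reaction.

247.6 hr

Step 1: For a first-order reaction, t₁/₂ = ln(2)/k
Step 2: t₁/₂ = ln(2)/0.0028
Step 3: t₁/₂ = 0.6931/0.0028 = 247.6 hr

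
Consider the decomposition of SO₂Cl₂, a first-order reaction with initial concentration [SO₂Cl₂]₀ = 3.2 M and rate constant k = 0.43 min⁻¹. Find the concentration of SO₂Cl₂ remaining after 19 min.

0.0009057 M

Step 1: For a first-order reaction: [SO₂Cl₂] = [SO₂Cl₂]₀ × e^(-kt)
Step 2: [SO₂Cl₂] = 3.2 × e^(-0.43 × 19)
Step 3: [SO₂Cl₂] = 3.2 × e^(-8.17)
Step 4: [SO₂Cl₂] = 3.2 × 0.000283018 = 0.0009057 M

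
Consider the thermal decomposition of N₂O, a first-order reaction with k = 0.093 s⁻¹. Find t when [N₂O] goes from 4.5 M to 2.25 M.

7.453 s

Step 1: For first-order: t = ln([N₂O]₀/[N₂O])/k
Step 2: t = ln(4.5/2.25)/0.093
Step 3: t = ln(2)/0.093
Step 4: t = 0.6931/0.093 = 7.453 s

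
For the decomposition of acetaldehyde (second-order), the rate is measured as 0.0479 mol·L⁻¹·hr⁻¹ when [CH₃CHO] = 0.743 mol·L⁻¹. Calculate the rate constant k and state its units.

0.08677 (mol·L⁻¹)⁻¹·hr⁻¹

Step 1: rate = k[CH₃CHO]^2, so k = rate / [CH₃CHO]^2.
Step 2: k = 0.0479 / (0.743)^2 = 0.0479 / 0.552.
Step 3: k = 0.08677 (mol·L⁻¹)⁻¹·hr⁻¹.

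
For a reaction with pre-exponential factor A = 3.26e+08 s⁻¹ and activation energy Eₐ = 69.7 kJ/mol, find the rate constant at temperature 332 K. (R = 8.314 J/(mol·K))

3.52e-03 s⁻¹

Step 1: Use the Arrhenius equation: k = A × exp(-Eₐ/RT)
Step 2: Convert Eₐ to J/mol: 69.7 kJ/mol = 69700 J/mol
Step 3: Calculate the exponent: -Eₐ/(RT) = -69700/(8.314 × 332) = -25.25135
Step 4: k = 3.26e+08 × exp(-25.25135)
Step 5: k = 3.26e+08 × 1.08013e-11 = 3.5212e-03 s⁻¹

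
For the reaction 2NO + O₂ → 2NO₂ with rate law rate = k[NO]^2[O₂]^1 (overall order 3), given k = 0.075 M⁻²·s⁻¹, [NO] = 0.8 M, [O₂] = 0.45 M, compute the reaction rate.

0.0216 M/s

Step 1: The rate law is rate = k[NO]^2[O₂]^1, overall order = 2+1 = 3
Step 2: Substitute values: rate = 0.075 × (0.8)^2 × (0.45)^1
Step 3: rate = 0.075 × 0.64 × 0.45 = 0.0216 M/s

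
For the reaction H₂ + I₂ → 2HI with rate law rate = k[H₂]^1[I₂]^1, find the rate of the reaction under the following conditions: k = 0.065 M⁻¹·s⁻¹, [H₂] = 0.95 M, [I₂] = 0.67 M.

0.04137 M/s

Step 1: The rate law is rate = k[H₂]^1[I₂]^1
Step 2: Substitute: rate = 0.065 × (0.95)^1 × (0.67)^1
Step 3: rate = 0.065 × 0.95 × 0.67 = 0.0413725 M/s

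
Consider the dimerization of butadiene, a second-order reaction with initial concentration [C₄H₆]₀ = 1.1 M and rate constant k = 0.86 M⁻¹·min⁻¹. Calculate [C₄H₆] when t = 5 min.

0.192 M

Step 1: For a second-order reaction: 1/[C₄H₆] = 1/[C₄H₆]₀ + kt
Step 2: 1/[C₄H₆] = 1/1.1 + 0.86 × 5
Step 3: 1/[C₄H₆] = 0.9091 + 4.3 = 5.209
Step 4: [C₄H₆] = 1/5.209 = 0.192 M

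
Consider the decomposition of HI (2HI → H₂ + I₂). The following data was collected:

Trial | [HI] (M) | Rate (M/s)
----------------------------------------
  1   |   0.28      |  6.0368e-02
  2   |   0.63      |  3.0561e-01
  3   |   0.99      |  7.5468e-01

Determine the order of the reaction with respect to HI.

second order (2)

Step 1: Compare trials to find order n where rate₂/rate₁ = ([HI]₂/[HI]₁)^n
Step 2: rate₂/rate₁ = 3.0561e-01/6.0368e-02 = 5.062
Step 3: [HI]₂/[HI]₁ = 0.63/0.28 = 2.25
Step 4: n = ln(5.062)/ln(2.25) = 2.00 ≈ 2
Step 5: The reaction is second order in HI.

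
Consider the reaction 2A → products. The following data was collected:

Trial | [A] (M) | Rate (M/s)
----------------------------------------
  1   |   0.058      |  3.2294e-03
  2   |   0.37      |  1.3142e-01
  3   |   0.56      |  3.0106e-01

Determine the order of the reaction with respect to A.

second order (2)

Step 1: Compare trials to find order n where rate₂/rate₁ = ([A]₂/[A]₁)^n
Step 2: rate₂/rate₁ = 1.3142e-01/3.2294e-03 = 40.7
Step 3: [A]₂/[A]₁ = 0.37/0.058 = 6.379
Step 4: n = ln(40.7)/ln(6.379) = 2.00 ≈ 2
Step 5: The reaction is second order in A.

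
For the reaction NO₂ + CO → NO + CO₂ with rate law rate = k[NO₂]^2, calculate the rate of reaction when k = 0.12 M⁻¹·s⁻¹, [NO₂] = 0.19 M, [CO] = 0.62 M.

0.004332 M/s

Step 1: The rate law is rate = k[NO₂]^2
Step 2: Note that the rate does not depend on [CO] (zero order in CO).
Step 3: rate = 0.12 × (0.19)^2 = 0.004332 M/s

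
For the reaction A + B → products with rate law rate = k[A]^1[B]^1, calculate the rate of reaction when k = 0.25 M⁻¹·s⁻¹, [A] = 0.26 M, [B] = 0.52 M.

0.0338 M/s

Step 1: The rate law is rate = k[A]^1[B]^1
Step 2: Substitute: rate = 0.25 × (0.26)^1 × (0.52)^1
Step 3: rate = 0.25 × 0.26 × 0.52 = 0.0338 M/s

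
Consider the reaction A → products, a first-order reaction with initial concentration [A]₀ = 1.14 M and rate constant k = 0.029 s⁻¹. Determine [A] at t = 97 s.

0.06843 M

Step 1: For a first-order reaction: [A] = [A]₀ × e^(-kt)
Step 2: [A] = 1.14 × e^(-0.029 × 97)
Step 3: [A] = 1.14 × e^(-2.813)
Step 4: [A] = 1.14 × 0.0600246 = 0.06843 M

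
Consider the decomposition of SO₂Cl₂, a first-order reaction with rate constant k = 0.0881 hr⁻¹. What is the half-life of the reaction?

7.868 hr

Step 1: For a first-order reaction, t₁/₂ = ln(2)/k
Step 2: t₁/₂ = ln(2)/0.0881
Step 3: t₁/₂ = 0.6931/0.0881 = 7.868 hr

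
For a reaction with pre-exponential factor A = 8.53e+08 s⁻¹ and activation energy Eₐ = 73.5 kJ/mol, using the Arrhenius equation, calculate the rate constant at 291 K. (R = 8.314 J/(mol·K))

5.46e-05 s⁻¹

Step 1: Use the Arrhenius equation: k = A × exp(-Eₐ/RT)
Step 2: Convert Eₐ to J/mol: 73.5 kJ/mol = 73500 J/mol
Step 3: Calculate the exponent: -Eₐ/(RT) = -73500/(8.314 × 291) = -30.37976
Step 4: k = 8.53e+08 × exp(-30.37976)
Step 5: k = 8.53e+08 × 6.40085e-14 = 5.4599e-05 s⁻¹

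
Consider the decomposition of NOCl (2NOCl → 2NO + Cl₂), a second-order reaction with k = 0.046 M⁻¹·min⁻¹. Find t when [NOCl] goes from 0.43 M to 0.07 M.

260 min

Step 1: For second-order: t = (1/[NOCl] - 1/[NOCl]₀)/k
Step 2: t = (1/0.07 - 1/0.43)/0.046
Step 3: t = (14.29 - 2.326)/0.046
Step 4: t = 11.96/0.046 = 260 min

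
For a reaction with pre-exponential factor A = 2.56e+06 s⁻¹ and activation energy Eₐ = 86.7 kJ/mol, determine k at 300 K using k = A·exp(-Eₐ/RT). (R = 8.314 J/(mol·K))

2.05e-09 s⁻¹

Step 1: Use the Arrhenius equation: k = A × exp(-Eₐ/RT)
Step 2: Convert Eₐ to J/mol: 86.7 kJ/mol = 86700 J/mol
Step 3: Calculate the exponent: -Eₐ/(RT) = -86700/(8.314 × 300) = -34.76064
Step 4: k = 2.56e+06 × exp(-34.76064)
Step 5: k = 2.56e+06 × 8.01025e-16 = 2.0506e-09 s⁻¹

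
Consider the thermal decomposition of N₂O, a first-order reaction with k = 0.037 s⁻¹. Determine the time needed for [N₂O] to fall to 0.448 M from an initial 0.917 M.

19.36 s

Step 1: For first-order: t = ln([N₂O]₀/[N₂O])/k
Step 2: t = ln(0.917/0.448)/0.037
Step 3: t = ln(2.047)/0.037
Step 4: t = 0.7163/0.037 = 19.36 s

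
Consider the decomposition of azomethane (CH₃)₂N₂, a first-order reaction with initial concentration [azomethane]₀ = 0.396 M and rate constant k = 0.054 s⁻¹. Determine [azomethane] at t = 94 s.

0.002473 M

Step 1: For a first-order reaction: [azomethane] = [azomethane]₀ × e^(-kt)
Step 2: [azomethane] = 0.396 × e^(-0.054 × 94)
Step 3: [azomethane] = 0.396 × e^(-5.076)
Step 4: [azomethane] = 0.396 × 0.00624484 = 0.002473 M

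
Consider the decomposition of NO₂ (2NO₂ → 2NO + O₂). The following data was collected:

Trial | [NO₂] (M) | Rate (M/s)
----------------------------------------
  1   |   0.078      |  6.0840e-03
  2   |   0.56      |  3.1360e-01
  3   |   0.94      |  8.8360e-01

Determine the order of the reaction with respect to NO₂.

second order (2)

Step 1: Compare trials to find order n where rate₂/rate₁ = ([NO₂]₂/[NO₂]₁)^n
Step 2: rate₂/rate₁ = 3.1360e-01/6.0840e-03 = 51.55
Step 3: [NO₂]₂/[NO₂]₁ = 0.56/0.078 = 7.179
Step 4: n = ln(51.55)/ln(7.179) = 2.00 ≈ 2
Step 5: The reaction is second order in NO₂.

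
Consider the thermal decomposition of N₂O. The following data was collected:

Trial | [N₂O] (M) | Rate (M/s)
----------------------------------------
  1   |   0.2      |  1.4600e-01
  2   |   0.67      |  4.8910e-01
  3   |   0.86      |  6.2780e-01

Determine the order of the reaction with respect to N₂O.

first order (1)

Step 1: Compare trials to find order n where rate₂/rate₁ = ([N₂O]₂/[N₂O]₁)^n
Step 2: rate₂/rate₁ = 4.8910e-01/1.4600e-01 = 3.35
Step 3: [N₂O]₂/[N₂O]₁ = 0.67/0.2 = 3.35
Step 4: n = ln(3.35)/ln(3.35) = 1.00 ≈ 1
Step 5: The reaction is first order in N₂O.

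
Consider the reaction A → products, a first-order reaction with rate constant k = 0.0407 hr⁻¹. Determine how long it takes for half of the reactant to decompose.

17.03 hr

Step 1: For a first-order reaction, t₁/₂ = ln(2)/k
Step 2: t₁/₂ = ln(2)/0.0407
Step 3: t₁/₂ = 0.6931/0.0407 = 17.03 hr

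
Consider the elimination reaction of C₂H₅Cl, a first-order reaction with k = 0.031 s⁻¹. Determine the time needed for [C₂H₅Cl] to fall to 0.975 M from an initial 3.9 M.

44.72 s

Step 1: For first-order: t = ln([C₂H₅Cl]₀/[C₂H₅Cl])/k
Step 2: t = ln(3.9/0.975)/0.031
Step 3: t = ln(4)/0.031
Step 4: t = 1.386/0.031 = 44.72 s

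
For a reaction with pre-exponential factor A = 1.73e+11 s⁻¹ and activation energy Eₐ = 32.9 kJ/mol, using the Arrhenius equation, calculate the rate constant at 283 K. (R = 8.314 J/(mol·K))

1.46e+05 s⁻¹

Step 1: Use the Arrhenius equation: k = A × exp(-Eₐ/RT)
Step 2: Convert Eₐ to J/mol: 32.9 kJ/mol = 32900 J/mol
Step 3: Calculate the exponent: -Eₐ/(RT) = -32900/(8.314 × 283) = -13.98297
Step 4: k = 1.73e+11 × exp(-13.98297)
Step 5: k = 1.73e+11 × 8.45811e-07 = 1.4633e+05 s⁻¹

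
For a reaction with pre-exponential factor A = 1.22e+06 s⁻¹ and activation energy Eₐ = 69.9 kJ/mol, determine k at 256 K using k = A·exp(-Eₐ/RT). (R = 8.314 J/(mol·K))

6.66e-09 s⁻¹

Step 1: Use the Arrhenius equation: k = A × exp(-Eₐ/RT)
Step 2: Convert Eₐ to J/mol: 69.9 kJ/mol = 69900 J/mol
Step 3: Calculate the exponent: -Eₐ/(RT) = -69900/(8.314 × 256) = -32.84182
Step 4: k = 1.22e+06 × exp(-32.84182)
Step 5: k = 1.22e+06 × 5.45731e-15 = 6.6579e-09 s⁻¹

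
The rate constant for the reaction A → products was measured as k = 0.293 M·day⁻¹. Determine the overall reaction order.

zeroth order (0)

Step 1: The units of k for an nth-order reaction are (concentration)^(1-n)·(time)⁻¹.
Step 2: Here k has units M·day⁻¹, so the concentration exponent is 1.
Step 3: 1 - n = 1 ⇒ n = 0. The reaction is zeroth order.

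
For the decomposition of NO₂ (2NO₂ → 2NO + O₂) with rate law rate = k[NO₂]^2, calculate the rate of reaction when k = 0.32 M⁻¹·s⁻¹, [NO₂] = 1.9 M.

1.155 M/s

Step 1: Identify the rate law: rate = k[NO₂]^2
Step 2: Substitute values: rate = 0.32 × (1.9)^2
Step 3: Calculate: rate = 0.32 × 3.61 = 1.1552 M/s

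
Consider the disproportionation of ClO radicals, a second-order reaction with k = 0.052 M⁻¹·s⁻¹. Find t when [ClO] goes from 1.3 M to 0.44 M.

28.91 s

Step 1: For second-order: t = (1/[ClO] - 1/[ClO]₀)/k
Step 2: t = (1/0.44 - 1/1.3)/0.052
Step 3: t = (2.273 - 0.7692)/0.052
Step 4: t = 1.503/0.052 = 28.91 s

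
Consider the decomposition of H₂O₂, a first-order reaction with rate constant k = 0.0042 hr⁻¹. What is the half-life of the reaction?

165 hr

Step 1: For a first-order reaction, t₁/₂ = ln(2)/k
Step 2: t₁/₂ = ln(2)/0.0042
Step 3: t₁/₂ = 0.6931/0.0042 = 165 hr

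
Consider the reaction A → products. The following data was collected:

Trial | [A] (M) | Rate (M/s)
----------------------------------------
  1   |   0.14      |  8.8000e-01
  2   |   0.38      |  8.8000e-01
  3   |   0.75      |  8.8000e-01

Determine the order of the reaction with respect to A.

zeroth order (0)

Step 1: Compare trials - when concentration changes, rate stays constant.
Step 2: rate₂/rate₁ = 8.8000e-01/8.8000e-01 = 1
Step 3: [A]₂/[A]₁ = 0.38/0.14 = 2.714
Step 4: Since rate ratio ≈ (conc ratio)^0, the reaction is zeroth order.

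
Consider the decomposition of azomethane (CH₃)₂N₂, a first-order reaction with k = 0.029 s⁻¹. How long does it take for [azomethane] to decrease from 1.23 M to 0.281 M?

50.91 s

Step 1: For first-order: t = ln([azomethane]₀/[azomethane])/k
Step 2: t = ln(1.23/0.281)/0.029
Step 3: t = ln(4.377)/0.029
Step 4: t = 1.476/0.029 = 50.91 s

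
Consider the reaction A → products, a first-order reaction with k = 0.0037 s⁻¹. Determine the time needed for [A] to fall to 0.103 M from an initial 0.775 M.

545.4 s

Step 1: For first-order: t = ln([A]₀/[A])/k
Step 2: t = ln(0.775/0.103)/0.0037
Step 3: t = ln(7.524)/0.0037
Step 4: t = 2.018/0.0037 = 545.4 s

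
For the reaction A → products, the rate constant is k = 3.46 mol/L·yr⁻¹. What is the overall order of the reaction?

zeroth order (0)

Step 1: The units of k for an nth-order reaction are (concentration)^(1-n)·(time)⁻¹.
Step 2: Here k has units mol/L·yr⁻¹, so the concentration exponent is 1.
Step 3: 1 - n = 1 ⇒ n = 0. The reaction is zeroth order.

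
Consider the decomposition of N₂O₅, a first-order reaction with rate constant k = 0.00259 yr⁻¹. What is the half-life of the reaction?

267.6 yr

Step 1: For a first-order reaction, t₁/₂ = ln(2)/k
Step 2: t₁/₂ = ln(2)/0.00259
Step 3: t₁/₂ = 0.6931/0.00259 = 267.6 yr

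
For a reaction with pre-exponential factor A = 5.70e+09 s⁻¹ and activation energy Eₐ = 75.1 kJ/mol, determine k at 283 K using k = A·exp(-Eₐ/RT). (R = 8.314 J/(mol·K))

7.83e-05 s⁻¹

Step 1: Use the Arrhenius equation: k = A × exp(-Eₐ/RT)
Step 2: Convert Eₐ to J/mol: 75.1 kJ/mol = 75100 J/mol
Step 3: Calculate the exponent: -Eₐ/(RT) = -75100/(8.314 × 283) = -31.91857
Step 4: k = 5.70e+09 × exp(-31.91857)
Step 5: k = 5.70e+09 × 1.37386e-14 = 7.8310e-05 s⁻¹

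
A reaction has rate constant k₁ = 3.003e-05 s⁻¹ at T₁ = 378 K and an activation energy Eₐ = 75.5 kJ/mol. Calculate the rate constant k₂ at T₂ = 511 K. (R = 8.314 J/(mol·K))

1.560e-02 s⁻¹

Step 1: Use the two-temperature Arrhenius form: ln(k₂/k₁) = -Eₐ/R × (1/T₂ - 1/T₁)
Step 2: Convert Eₐ to J/mol: 75.5 kJ/mol = 75500 J/mol
Step 3: 1/T₂ - 1/T₁ = 1/511 - 1/378 = -6.885555e-04 K⁻¹
Step 4: ln(k₂/k₁) = -75500/8.314 × -6.885555e-04 = 6.25282
Step 5: k₂ = k₁ × exp(6.25282) = 3.003e-05 × 5.19476e+02 = 1.560e-02 s⁻¹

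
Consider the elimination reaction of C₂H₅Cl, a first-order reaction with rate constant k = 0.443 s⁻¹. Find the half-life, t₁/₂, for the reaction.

1.565 s

Step 1: For a first-order reaction, t₁/₂ = ln(2)/k
Step 2: t₁/₂ = ln(2)/0.443
Step 3: t₁/₂ = 0.6931/0.443 = 1.565 s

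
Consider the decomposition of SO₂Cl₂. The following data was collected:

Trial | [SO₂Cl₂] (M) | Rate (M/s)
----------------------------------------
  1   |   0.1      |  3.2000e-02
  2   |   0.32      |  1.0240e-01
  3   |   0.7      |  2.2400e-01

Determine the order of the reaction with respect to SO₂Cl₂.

first order (1)

Step 1: Compare trials to find order n where rate₂/rate₁ = ([SO₂Cl₂]₂/[SO₂Cl₂]₁)^n
Step 2: rate₂/rate₁ = 1.0240e-01/3.2000e-02 = 3.2
Step 3: [SO₂Cl₂]₂/[SO₂Cl₂]₁ = 0.32/0.1 = 3.2
Step 4: n = ln(3.2)/ln(3.2) = 1.00 ≈ 1
Step 5: The reaction is first order in SO₂Cl₂.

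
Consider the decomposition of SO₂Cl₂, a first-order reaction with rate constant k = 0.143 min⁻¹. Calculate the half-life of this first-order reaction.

4.847 min

Step 1: For a first-order reaction, t₁/₂ = ln(2)/k
Step 2: t₁/₂ = ln(2)/0.143
Step 3: t₁/₂ = 0.6931/0.143 = 4.847 min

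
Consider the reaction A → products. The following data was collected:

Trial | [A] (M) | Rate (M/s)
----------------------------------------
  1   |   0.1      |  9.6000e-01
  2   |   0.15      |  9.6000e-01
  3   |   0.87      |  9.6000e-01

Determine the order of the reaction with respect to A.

zeroth order (0)

Step 1: Compare trials - when concentration changes, rate stays constant.
Step 2: rate₂/rate₁ = 9.6000e-01/9.6000e-01 = 1
Step 3: [A]₂/[A]₁ = 0.15/0.1 = 1.5
Step 4: Since rate ratio ≈ (conc ratio)^0, the reaction is zeroth order.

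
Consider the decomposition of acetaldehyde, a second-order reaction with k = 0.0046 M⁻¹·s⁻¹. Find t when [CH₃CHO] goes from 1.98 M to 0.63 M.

235.3 s

Step 1: For second-order: t = (1/[CH₃CHO] - 1/[CH₃CHO]₀)/k
Step 2: t = (1/0.63 - 1/1.98)/0.0046
Step 3: t = (1.587 - 0.5051)/0.0046
Step 4: t = 1.082/0.0046 = 235.3 s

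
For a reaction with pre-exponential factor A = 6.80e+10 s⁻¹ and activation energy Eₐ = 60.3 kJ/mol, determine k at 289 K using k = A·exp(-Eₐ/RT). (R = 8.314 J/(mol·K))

8.58e-01 s⁻¹

Step 1: Use the Arrhenius equation: k = A × exp(-Eₐ/RT)
Step 2: Convert Eₐ to J/mol: 60.3 kJ/mol = 60300 J/mol
Step 3: Calculate the exponent: -Eₐ/(RT) = -60300/(8.314 × 289) = -25.09629
Step 4: k = 6.80e+10 × exp(-25.09629)
Step 5: k = 6.80e+10 × 1.26130e-11 = 8.5768e-01 s⁻¹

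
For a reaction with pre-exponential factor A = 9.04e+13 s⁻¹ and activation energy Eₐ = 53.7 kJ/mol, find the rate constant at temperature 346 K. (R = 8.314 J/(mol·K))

7.06e+05 s⁻¹

Step 1: Use the Arrhenius equation: k = A × exp(-Eₐ/RT)
Step 2: Convert Eₐ to J/mol: 53.7 kJ/mol = 53700 J/mol
Step 3: Calculate the exponent: -Eₐ/(RT) = -53700/(8.314 × 346) = -18.66759
Step 4: k = 9.04e+13 × exp(-18.66759)
Step 5: k = 9.04e+13 × 7.81212e-09 = 7.0622e+05 s⁻¹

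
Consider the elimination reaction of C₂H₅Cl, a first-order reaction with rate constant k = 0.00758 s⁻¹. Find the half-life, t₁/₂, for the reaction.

91.44 s

Step 1: For a first-order reaction, t₁/₂ = ln(2)/k
Step 2: t₁/₂ = ln(2)/0.00758
Step 3: t₁/₂ = 0.6931/0.00758 = 91.44 s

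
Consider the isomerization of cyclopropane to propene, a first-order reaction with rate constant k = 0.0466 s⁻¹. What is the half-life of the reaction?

14.87 s

Step 1: For a first-order reaction, t₁/₂ = ln(2)/k
Step 2: t₁/₂ = ln(2)/0.0466
Step 3: t₁/₂ = 0.6931/0.0466 = 14.87 s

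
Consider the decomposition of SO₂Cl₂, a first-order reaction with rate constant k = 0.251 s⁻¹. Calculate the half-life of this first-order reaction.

2.762 s

Step 1: For a first-order reaction, t₁/₂ = ln(2)/k
Step 2: t₁/₂ = ln(2)/0.251
Step 3: t₁/₂ = 0.6931/0.251 = 2.762 s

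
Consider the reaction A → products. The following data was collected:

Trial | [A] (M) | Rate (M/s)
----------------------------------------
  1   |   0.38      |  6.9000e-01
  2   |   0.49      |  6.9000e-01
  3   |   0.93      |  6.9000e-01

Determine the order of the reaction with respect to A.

zeroth order (0)

Step 1: Compare trials - when concentration changes, rate stays constant.
Step 2: rate₂/rate₁ = 6.9000e-01/6.9000e-01 = 1
Step 3: [A]₂/[A]₁ = 0.49/0.38 = 1.289
Step 4: Since rate ratio ≈ (conc ratio)^0, the reaction is zeroth order.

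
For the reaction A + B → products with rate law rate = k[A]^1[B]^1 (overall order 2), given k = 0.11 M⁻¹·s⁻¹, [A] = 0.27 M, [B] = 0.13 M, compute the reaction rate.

0.003861 M/s

Step 1: The rate law is rate = k[A]^1[B]^1, overall order = 1+1 = 2
Step 2: Substitute values: rate = 0.11 × (0.27)^1 × (0.13)^1
Step 3: rate = 0.11 × 0.27 × 0.13 = 0.003861 M/s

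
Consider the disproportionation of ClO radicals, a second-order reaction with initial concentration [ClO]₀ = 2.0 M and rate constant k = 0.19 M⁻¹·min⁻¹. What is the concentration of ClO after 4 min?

0.7937 M

Step 1: For a second-order reaction: 1/[ClO] = 1/[ClO]₀ + kt
Step 2: 1/[ClO] = 1/2.0 + 0.19 × 4
Step 3: 1/[ClO] = 0.5 + 0.76 = 1.26
Step 4: [ClO] = 1/1.26 = 0.7937 M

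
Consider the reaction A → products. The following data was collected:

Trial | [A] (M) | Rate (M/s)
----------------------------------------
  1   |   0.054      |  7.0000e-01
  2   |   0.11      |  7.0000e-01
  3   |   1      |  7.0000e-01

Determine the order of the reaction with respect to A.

zeroth order (0)

Step 1: Compare trials - when concentration changes, rate stays constant.
Step 2: rate₂/rate₁ = 7.0000e-01/7.0000e-01 = 1
Step 3: [A]₂/[A]₁ = 0.11/0.054 = 2.037
Step 4: Since rate ratio ≈ (conc ratio)^0, the reaction is zeroth order.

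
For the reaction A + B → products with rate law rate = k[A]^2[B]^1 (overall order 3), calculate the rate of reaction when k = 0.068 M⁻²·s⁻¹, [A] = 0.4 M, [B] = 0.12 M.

0.001306 M/s

Step 1: The rate law is rate = k[A]^2[B]^1, overall order = 2+1 = 3
Step 2: Substitute values: rate = 0.068 × (0.4)^2 × (0.12)^1
Step 3: rate = 0.068 × 0.16 × 0.12 = 0.0013056 M/s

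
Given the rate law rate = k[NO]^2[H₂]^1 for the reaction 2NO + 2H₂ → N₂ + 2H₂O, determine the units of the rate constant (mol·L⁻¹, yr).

(mol·L⁻¹)⁻²·yr⁻¹

Step 1: Overall order = 2 + 1 = 3.
Step 2: rate has units mol·L⁻¹·yr⁻¹; [NO]^2[H₂]^1 has units (mol·L⁻¹)^3.
Step 3: k = rate/([NO]^2[H₂]^1), so units of k = (mol·L⁻¹)^(1-3)·yr⁻¹ = (mol·L⁻¹)⁻²·yr⁻¹.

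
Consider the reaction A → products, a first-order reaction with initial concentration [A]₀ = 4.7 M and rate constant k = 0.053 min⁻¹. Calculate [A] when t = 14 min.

2.238 M

Step 1: For a first-order reaction: [A] = [A]₀ × e^(-kt)
Step 2: [A] = 4.7 × e^(-0.053 × 14)
Step 3: [A] = 4.7 × e^(-0.742)
Step 4: [A] = 4.7 × 0.476161 = 2.238 M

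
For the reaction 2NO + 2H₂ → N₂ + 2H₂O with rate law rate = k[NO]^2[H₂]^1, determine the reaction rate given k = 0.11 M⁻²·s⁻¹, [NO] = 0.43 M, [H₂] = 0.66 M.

0.01342 M/s

Step 1: The rate law is rate = k[NO]^2[H₂]^1
Step 2: Substitute: rate = 0.11 × (0.43)^2 × (0.66)^1
Step 3: rate = 0.11 × 0.1849 × 0.66 = 0.0134237 M/s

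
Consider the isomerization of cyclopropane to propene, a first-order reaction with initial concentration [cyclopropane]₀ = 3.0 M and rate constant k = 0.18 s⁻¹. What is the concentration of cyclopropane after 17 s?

0.1407 M

Step 1: For a first-order reaction: [cyclopropane] = [cyclopropane]₀ × e^(-kt)
Step 2: [cyclopropane] = 3.0 × e^(-0.18 × 17)
Step 3: [cyclopropane] = 3.0 × e^(-3.06)
Step 4: [cyclopropane] = 3.0 × 0.0468877 = 0.1407 M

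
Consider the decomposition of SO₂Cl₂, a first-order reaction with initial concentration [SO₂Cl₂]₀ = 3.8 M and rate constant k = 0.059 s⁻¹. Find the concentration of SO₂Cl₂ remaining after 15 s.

1.568 M

Step 1: For a first-order reaction: [SO₂Cl₂] = [SO₂Cl₂]₀ × e^(-kt)
Step 2: [SO₂Cl₂] = 3.8 × e^(-0.059 × 15)
Step 3: [SO₂Cl₂] = 3.8 × e^(-0.885)
Step 4: [SO₂Cl₂] = 3.8 × 0.412714 = 1.568 M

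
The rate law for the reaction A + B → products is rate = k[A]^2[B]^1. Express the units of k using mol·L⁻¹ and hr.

(mol·L⁻¹)⁻²·hr⁻¹

Step 1: Overall order = 2 + 1 = 3.
Step 2: rate has units mol·L⁻¹·hr⁻¹; [A]^2[B]^1 has units (mol·L⁻¹)^3.
Step 3: k = rate/([A]^2[B]^1), so units of k = (mol·L⁻¹)^(1-3)·hr⁻¹ = (mol·L⁻¹)⁻²·hr⁻¹.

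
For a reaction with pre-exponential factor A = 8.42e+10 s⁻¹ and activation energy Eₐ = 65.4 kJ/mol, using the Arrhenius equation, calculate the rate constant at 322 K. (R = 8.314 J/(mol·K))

2.07e+00 s⁻¹

Step 1: Use the Arrhenius equation: k = A × exp(-Eₐ/RT)
Step 2: Convert Eₐ to J/mol: 65.4 kJ/mol = 65400 J/mol
Step 3: Calculate the exponent: -Eₐ/(RT) = -65400/(8.314 × 322) = -24.42935
Step 4: k = 8.42e+10 × exp(-24.42935)
Step 5: k = 8.42e+10 × 2.45736e-11 = 2.0691e+00 s⁻¹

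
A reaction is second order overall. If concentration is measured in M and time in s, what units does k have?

M⁻¹·s⁻¹

Step 1: For overall order n, rate = k × (concentration)^n.
Step 2: Rate has units M·s⁻¹; concentration term has units M^2.
Step 3: k = rate / (concentration)^n, so units of k = M^(1-2)·s⁻¹ = M⁻¹·s⁻¹.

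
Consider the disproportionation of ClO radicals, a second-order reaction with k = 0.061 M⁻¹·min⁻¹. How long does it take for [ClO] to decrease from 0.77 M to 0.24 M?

47.02 min

Step 1: For second-order: t = (1/[ClO] - 1/[ClO]₀)/k
Step 2: t = (1/0.24 - 1/0.77)/0.061
Step 3: t = (4.167 - 1.299)/0.061
Step 4: t = 2.868/0.061 = 47.02 min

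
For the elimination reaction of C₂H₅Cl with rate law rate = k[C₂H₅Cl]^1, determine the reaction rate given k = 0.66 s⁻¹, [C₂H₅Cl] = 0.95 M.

0.627 M/s

Step 1: Identify the rate law: rate = k[C₂H₅Cl]^1
Step 2: Substitute values: rate = 0.66 × (0.95)^1
Step 3: Calculate: rate = 0.66 × 0.95 = 0.627 M/s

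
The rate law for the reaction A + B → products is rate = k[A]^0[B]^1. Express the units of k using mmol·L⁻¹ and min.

min⁻¹

Step 1: Overall order = 0 + 1 = 1.
Step 2: rate has units mmol·L⁻¹·min⁻¹; [A]^0[B]^1 has units (mmol·L⁻¹)^1.
Step 3: k = rate/([A]^0[B]^1), so units of k = (mmol·L⁻¹)^(1-1)·min⁻¹ = min⁻¹.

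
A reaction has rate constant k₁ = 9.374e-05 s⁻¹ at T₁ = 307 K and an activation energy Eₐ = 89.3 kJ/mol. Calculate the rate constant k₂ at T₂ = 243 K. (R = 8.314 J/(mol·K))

9.334e-09 s⁻¹

Step 1: Use the two-temperature Arrhenius form: ln(k₂/k₁) = -Eₐ/R × (1/T₂ - 1/T₁)
Step 2: Convert Eₐ to J/mol: 89.3 kJ/mol = 89300 J/mol
Step 3: 1/T₂ - 1/T₁ = 1/243 - 1/307 = 8.578973e-04 K⁻¹
Step 4: ln(k₂/k₁) = -89300/8.314 × 8.578973e-04 = -9.21461
Step 5: k₂ = k₁ × exp(-9.21461) = 9.374e-05 × 9.95739e-05 = 9.334e-09 s⁻¹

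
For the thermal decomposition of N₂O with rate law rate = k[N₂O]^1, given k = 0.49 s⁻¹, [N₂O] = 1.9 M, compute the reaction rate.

0.931 M/s

Step 1: Identify the rate law: rate = k[N₂O]^1
Step 2: Substitute values: rate = 0.49 × (1.9)^1
Step 3: Calculate: rate = 0.49 × 1.9 = 0.931 M/s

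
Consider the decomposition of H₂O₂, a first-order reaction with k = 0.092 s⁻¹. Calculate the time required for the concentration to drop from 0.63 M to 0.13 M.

17.15 s

Step 1: For first-order: t = ln([H₂O₂]₀/[H₂O₂])/k
Step 2: t = ln(0.63/0.13)/0.092
Step 3: t = ln(4.846)/0.092
Step 4: t = 1.578/0.092 = 17.15 s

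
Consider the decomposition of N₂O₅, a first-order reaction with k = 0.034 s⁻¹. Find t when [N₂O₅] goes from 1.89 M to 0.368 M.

48.12 s

Step 1: For first-order: t = ln([N₂O₅]₀/[N₂O₅])/k
Step 2: t = ln(1.89/0.368)/0.034
Step 3: t = ln(5.136)/0.034
Step 4: t = 1.636/0.034 = 48.12 s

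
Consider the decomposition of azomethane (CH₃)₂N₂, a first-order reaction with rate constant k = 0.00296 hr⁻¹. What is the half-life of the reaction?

234.2 hr

Step 1: For a first-order reaction, t₁/₂ = ln(2)/k
Step 2: t₁/₂ = ln(2)/0.00296
Step 3: t₁/₂ = 0.6931/0.00296 = 234.2 hr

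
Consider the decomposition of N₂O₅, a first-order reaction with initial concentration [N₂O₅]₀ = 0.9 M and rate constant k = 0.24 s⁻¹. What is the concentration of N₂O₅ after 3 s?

0.4381 M

Step 1: For a first-order reaction: [N₂O₅] = [N₂O₅]₀ × e^(-kt)
Step 2: [N₂O₅] = 0.9 × e^(-0.24 × 3)
Step 3: [N₂O₅] = 0.9 × e^(-0.72)
Step 4: [N₂O₅] = 0.9 × 0.486752 = 0.4381 M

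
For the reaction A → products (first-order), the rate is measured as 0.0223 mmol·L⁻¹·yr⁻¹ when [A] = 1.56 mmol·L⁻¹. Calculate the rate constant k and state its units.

0.01429 yr⁻¹

Step 1: rate = k[A]^1, so k = rate / [A]^1.
Step 2: k = 0.0223 / (1.56)^1 = 0.0223 / 1.56.
Step 3: k = 0.01429 yr⁻¹.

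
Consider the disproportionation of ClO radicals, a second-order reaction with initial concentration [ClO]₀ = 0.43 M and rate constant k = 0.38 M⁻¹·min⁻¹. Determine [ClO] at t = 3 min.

0.2886 M

Step 1: For a second-order reaction: 1/[ClO] = 1/[ClO]₀ + kt
Step 2: 1/[ClO] = 1/0.43 + 0.38 × 3
Step 3: 1/[ClO] = 2.326 + 1.14 = 3.466
Step 4: [ClO] = 1/3.466 = 0.2886 M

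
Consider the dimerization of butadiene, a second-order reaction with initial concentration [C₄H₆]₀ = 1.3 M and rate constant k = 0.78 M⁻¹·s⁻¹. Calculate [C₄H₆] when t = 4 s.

0.2571 M

Step 1: For a second-order reaction: 1/[C₄H₆] = 1/[C₄H₆]₀ + kt
Step 2: 1/[C₄H₆] = 1/1.3 + 0.78 × 4
Step 3: 1/[C₄H₆] = 0.7692 + 3.12 = 3.889
Step 4: [C₄H₆] = 1/3.889 = 0.2571 M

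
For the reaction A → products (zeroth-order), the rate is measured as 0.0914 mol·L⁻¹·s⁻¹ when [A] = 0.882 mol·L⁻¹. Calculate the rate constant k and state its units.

0.0914 mol·L⁻¹·s⁻¹

Step 1: For a zeroth-order reaction, rate = k (independent of concentration).
Step 2: k = rate = 0.0914 mol·L⁻¹·s⁻¹.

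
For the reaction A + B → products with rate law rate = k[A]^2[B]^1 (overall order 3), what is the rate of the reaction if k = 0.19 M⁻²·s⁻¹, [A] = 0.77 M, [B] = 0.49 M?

0.0552 M/s

Step 1: The rate law is rate = k[A]^2[B]^1, overall order = 2+1 = 3
Step 2: Substitute values: rate = 0.19 × (0.77)^2 × (0.49)^1
Step 3: rate = 0.19 × 0.5929 × 0.49 = 0.055199 M/s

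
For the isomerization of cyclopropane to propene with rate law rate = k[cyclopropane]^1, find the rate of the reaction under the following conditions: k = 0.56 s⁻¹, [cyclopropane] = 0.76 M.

0.4256 M/s

Step 1: Identify the rate law: rate = k[cyclopropane]^1
Step 2: Substitute values: rate = 0.56 × (0.76)^1
Step 3: Calculate: rate = 0.56 × 0.76 = 0.4256 M/s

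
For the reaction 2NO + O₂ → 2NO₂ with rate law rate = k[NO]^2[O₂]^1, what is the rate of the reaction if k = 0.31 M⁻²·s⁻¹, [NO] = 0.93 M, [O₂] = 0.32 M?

0.0858 M/s

Step 1: The rate law is rate = k[NO]^2[O₂]^1
Step 2: Substitute: rate = 0.31 × (0.93)^2 × (0.32)^1
Step 3: rate = 0.31 × 0.8649 × 0.32 = 0.0857981 M/s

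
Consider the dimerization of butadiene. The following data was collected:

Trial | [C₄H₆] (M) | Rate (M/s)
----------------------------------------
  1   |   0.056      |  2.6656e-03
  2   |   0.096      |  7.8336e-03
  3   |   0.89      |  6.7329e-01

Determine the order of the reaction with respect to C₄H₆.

second order (2)

Step 1: Compare trials to find order n where rate₂/rate₁ = ([C₄H₆]₂/[C₄H₆]₁)^n
Step 2: rate₂/rate₁ = 7.8336e-03/2.6656e-03 = 2.939
Step 3: [C₄H₆]₂/[C₄H₆]₁ = 0.096/0.056 = 1.714
Step 4: n = ln(2.939)/ln(1.714) = 2.00 ≈ 2
Step 5: The reaction is second order in C₄H₆.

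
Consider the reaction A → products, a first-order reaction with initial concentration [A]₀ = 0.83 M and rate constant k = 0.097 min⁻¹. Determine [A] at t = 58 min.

0.00299 M

Step 1: For a first-order reaction: [A] = [A]₀ × e^(-kt)
Step 2: [A] = 0.83 × e^(-0.097 × 58)
Step 3: [A] = 0.83 × e^(-5.626)
Step 4: [A] = 0.83 × 0.00360296 = 0.00299 M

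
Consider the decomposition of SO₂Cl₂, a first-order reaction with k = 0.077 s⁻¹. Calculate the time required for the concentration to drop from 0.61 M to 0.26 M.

11.08 s

Step 1: For first-order: t = ln([SO₂Cl₂]₀/[SO₂Cl₂])/k
Step 2: t = ln(0.61/0.26)/0.077
Step 3: t = ln(2.346)/0.077
Step 4: t = 0.8528/0.077 = 11.08 s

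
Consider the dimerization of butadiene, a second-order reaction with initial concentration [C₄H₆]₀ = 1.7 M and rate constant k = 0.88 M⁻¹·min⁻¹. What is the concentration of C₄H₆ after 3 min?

0.3098 M

Step 1: For a second-order reaction: 1/[C₄H₆] = 1/[C₄H₆]₀ + kt
Step 2: 1/[C₄H₆] = 1/1.7 + 0.88 × 3
Step 3: 1/[C₄H₆] = 0.5882 + 2.64 = 3.228
Step 4: [C₄H₆] = 1/3.228 = 0.3098 M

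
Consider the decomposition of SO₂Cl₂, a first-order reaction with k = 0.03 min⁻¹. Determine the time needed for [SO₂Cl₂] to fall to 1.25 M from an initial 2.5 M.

23.1 min

Step 1: For first-order: t = ln([SO₂Cl₂]₀/[SO₂Cl₂])/k
Step 2: t = ln(2.5/1.25)/0.03
Step 3: t = ln(2)/0.03
Step 4: t = 0.6931/0.03 = 23.1 min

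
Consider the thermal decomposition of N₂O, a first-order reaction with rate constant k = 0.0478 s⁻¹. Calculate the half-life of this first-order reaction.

14.5 s

Step 1: For a first-order reaction, t₁/₂ = ln(2)/k
Step 2: t₁/₂ = ln(2)/0.0478
Step 3: t₁/₂ = 0.6931/0.0478 = 14.5 s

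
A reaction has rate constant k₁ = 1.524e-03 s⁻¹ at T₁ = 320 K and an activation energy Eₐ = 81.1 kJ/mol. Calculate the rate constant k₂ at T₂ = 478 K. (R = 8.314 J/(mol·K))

3.622e+01 s⁻¹

Step 1: Use the two-temperature Arrhenius form: ln(k₂/k₁) = -Eₐ/R × (1/T₂ - 1/T₁)
Step 2: Convert Eₐ to J/mol: 81.1 kJ/mol = 81100 J/mol
Step 3: 1/T₂ - 1/T₁ = 1/478 - 1/320 = -1.032950e-03 K⁻¹
Step 4: ln(k₂/k₁) = -81100/8.314 × -1.032950e-03 = 10.07605
Step 5: k₂ = k₁ × exp(10.07605) = 1.524e-03 × 2.37669e+04 = 3.622e+01 s⁻¹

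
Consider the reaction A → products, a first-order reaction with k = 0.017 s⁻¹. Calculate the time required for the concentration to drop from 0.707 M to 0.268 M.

57.06 s

Step 1: For first-order: t = ln([A]₀/[A])/k
Step 2: t = ln(0.707/0.268)/0.017
Step 3: t = ln(2.638)/0.017
Step 4: t = 0.97/0.017 = 57.06 s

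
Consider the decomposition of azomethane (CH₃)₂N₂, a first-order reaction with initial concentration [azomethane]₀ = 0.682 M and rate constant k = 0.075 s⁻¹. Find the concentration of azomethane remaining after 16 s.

0.2054 M

Step 1: For a first-order reaction: [azomethane] = [azomethane]₀ × e^(-kt)
Step 2: [azomethane] = 0.682 × e^(-0.075 × 16)
Step 3: [azomethane] = 0.682 × e^(-1.2)
Step 4: [azomethane] = 0.682 × 0.301194 = 0.2054 M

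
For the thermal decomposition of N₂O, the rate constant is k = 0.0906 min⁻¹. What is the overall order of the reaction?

first order (1)

Step 1: The units of k for an nth-order reaction are (concentration)^(1-n)·(time)⁻¹.
Step 2: Here k has units min⁻¹, so the concentration exponent is 0.
Step 3: 1 - n = 0 ⇒ n = 1. The reaction is first order.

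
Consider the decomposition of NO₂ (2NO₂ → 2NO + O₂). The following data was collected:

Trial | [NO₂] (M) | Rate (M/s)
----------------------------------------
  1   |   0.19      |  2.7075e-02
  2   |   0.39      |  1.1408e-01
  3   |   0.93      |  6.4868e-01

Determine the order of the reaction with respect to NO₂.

second order (2)

Step 1: Compare trials to find order n where rate₂/rate₁ = ([NO₂]₂/[NO₂]₁)^n
Step 2: rate₂/rate₁ = 1.1408e-01/2.7075e-02 = 4.213
Step 3: [NO₂]₂/[NO₂]₁ = 0.39/0.19 = 2.053
Step 4: n = ln(4.213)/ln(2.053) = 2.00 ≈ 2
Step 5: The reaction is second order in NO₂.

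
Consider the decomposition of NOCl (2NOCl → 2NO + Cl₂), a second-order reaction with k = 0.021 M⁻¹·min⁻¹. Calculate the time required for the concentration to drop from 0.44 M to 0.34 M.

31.83 min

Step 1: For second-order: t = (1/[NOCl] - 1/[NOCl]₀)/k
Step 2: t = (1/0.34 - 1/0.44)/0.021
Step 3: t = (2.941 - 2.273)/0.021
Step 4: t = 0.6684/0.021 = 31.83 min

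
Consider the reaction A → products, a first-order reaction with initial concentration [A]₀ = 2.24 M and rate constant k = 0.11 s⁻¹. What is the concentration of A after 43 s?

0.01977 M

Step 1: For a first-order reaction: [A] = [A]₀ × e^(-kt)
Step 2: [A] = 2.24 × e^(-0.11 × 43)
Step 3: [A] = 2.24 × e^(-4.73)
Step 4: [A] = 2.24 × 0.00882647 = 0.01977 M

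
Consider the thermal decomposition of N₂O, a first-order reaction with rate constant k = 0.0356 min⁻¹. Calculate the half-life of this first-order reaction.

19.47 min

Step 1: For a first-order reaction, t₁/₂ = ln(2)/k
Step 2: t₁/₂ = ln(2)/0.0356
Step 3: t₁/₂ = 0.6931/0.0356 = 19.47 min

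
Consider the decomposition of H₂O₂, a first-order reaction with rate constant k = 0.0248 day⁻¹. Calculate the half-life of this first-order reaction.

27.95 day

Step 1: For a first-order reaction, t₁/₂ = ln(2)/k
Step 2: t₁/₂ = ln(2)/0.0248
Step 3: t₁/₂ = 0.6931/0.0248 = 27.95 day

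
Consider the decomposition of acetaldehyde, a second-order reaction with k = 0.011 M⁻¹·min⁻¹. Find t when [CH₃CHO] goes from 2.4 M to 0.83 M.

71.65 min

Step 1: For second-order: t = (1/[CH₃CHO] - 1/[CH₃CHO]₀)/k
Step 2: t = (1/0.83 - 1/2.4)/0.011
Step 3: t = (1.205 - 0.4167)/0.011
Step 4: t = 0.7882/0.011 = 71.65 min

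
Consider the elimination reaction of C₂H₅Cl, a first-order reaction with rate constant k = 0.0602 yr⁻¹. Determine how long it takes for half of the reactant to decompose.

11.51 yr

Step 1: For a first-order reaction, t₁/₂ = ln(2)/k
Step 2: t₁/₂ = ln(2)/0.0602
Step 3: t₁/₂ = 0.6931/0.0602 = 11.51 yr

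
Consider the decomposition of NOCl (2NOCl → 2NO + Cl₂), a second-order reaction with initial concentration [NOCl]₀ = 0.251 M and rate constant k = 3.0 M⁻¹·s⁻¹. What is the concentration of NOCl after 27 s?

0.01177 M

Step 1: For a second-order reaction: 1/[NOCl] = 1/[NOCl]₀ + kt
Step 2: 1/[NOCl] = 1/0.251 + 3.0 × 27
Step 3: 1/[NOCl] = 3.984 + 81 = 84.98
Step 4: [NOCl] = 1/84.98 = 0.01177 M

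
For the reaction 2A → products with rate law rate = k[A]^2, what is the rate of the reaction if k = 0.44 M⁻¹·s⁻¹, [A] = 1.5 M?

0.99 M/s

Step 1: Identify the rate law: rate = k[A]^2
Step 2: Substitute values: rate = 0.44 × (1.5)^2
Step 3: Calculate: rate = 0.44 × 2.25 = 0.99 M/s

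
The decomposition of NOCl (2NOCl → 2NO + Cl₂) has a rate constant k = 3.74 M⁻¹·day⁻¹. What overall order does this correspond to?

second order (2)

Step 1: The units of k for an nth-order reaction are (concentration)^(1-n)·(time)⁻¹.
Step 2: Here k has units M⁻¹·day⁻¹, so the concentration exponent is -1.
Step 3: 1 - n = -1 ⇒ n = 2. The reaction is second order.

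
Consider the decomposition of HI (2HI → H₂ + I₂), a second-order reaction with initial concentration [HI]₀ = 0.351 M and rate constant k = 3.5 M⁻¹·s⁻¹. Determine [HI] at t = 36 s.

0.007761 M

Step 1: For a second-order reaction: 1/[HI] = 1/[HI]₀ + kt
Step 2: 1/[HI] = 1/0.351 + 3.5 × 36
Step 3: 1/[HI] = 2.849 + 126 = 128.8
Step 4: [HI] = 1/128.8 = 0.007761 M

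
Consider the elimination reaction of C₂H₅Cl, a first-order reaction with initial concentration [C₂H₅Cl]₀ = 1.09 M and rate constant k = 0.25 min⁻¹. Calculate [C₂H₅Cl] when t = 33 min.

0.0002848 M

Step 1: For a first-order reaction: [C₂H₅Cl] = [C₂H₅Cl]₀ × e^(-kt)
Step 2: [C₂H₅Cl] = 1.09 × e^(-0.25 × 33)
Step 3: [C₂H₅Cl] = 1.09 × e^(-8.25)
Step 4: [C₂H₅Cl] = 1.09 × 0.000261259 = 0.0002848 M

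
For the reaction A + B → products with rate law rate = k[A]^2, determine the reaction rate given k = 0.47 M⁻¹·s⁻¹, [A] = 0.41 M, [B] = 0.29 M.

0.07901 M/s

Step 1: The rate law is rate = k[A]^2
Step 2: Note that the rate does not depend on [B] (zero order in B).
Step 3: rate = 0.47 × (0.41)^2 = 0.079007 M/s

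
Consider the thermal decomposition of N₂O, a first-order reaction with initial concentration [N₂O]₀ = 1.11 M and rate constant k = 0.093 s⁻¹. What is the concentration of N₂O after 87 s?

0.00034 M

Step 1: For a first-order reaction: [N₂O] = [N₂O]₀ × e^(-kt)
Step 2: [N₂O] = 1.11 × e^(-0.093 × 87)
Step 3: [N₂O] = 1.11 × e^(-8.091)
Step 4: [N₂O] = 1.11 × 0.000306283 = 0.00034 M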